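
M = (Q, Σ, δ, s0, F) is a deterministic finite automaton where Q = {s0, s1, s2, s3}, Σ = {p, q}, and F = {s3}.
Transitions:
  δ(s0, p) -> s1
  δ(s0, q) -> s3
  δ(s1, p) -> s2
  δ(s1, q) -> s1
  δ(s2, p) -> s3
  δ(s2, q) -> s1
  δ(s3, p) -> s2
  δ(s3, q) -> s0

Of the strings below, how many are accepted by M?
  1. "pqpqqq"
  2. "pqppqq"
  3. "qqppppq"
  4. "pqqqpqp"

1

"pqpqqq": rejected
"pqppqq": accepted
"qqppppq": rejected
"pqqqpqp": rejected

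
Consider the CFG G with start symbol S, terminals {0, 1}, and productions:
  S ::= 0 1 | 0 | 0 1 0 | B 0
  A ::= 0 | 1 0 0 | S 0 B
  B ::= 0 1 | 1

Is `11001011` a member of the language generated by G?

no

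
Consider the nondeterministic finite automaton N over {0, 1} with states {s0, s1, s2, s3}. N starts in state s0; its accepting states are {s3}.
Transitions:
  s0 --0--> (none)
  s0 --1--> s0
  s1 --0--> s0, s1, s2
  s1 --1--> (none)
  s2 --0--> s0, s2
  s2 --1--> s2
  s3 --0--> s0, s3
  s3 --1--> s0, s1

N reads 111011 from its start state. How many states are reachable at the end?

Start: {s0}
read 1: {s0}
read 1: {s0}
read 1: {s0}
read 0: {}
The reachable set is empty and stays empty for the remaining 2 symbols.
Final reachable set {} has 0 states.

0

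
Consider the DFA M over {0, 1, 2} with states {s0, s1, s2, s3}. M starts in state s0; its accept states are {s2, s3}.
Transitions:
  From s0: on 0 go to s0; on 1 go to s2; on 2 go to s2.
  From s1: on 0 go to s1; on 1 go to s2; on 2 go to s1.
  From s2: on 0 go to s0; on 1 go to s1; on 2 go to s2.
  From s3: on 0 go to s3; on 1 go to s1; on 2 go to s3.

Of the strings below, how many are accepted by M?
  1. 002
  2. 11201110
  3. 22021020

1

002: accepted
11201110: rejected
22021020: rejected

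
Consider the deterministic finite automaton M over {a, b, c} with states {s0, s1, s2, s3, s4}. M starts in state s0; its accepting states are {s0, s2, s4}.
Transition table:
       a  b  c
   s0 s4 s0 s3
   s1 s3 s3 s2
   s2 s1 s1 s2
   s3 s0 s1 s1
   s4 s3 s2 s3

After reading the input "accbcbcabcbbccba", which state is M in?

s3

s0 --a--> s4
s4 --c--> s3
s3 --c--> s1
s1 --b--> s3
s3 --c--> s1
s1 --b--> s3
s3 --c--> s1
s1 --a--> s3
s3 --b--> s1
s1 --c--> s2
s2 --b--> s1
s1 --b--> s3
s3 --c--> s1
s1 --c--> s2
s2 --b--> s1
s1 --a--> s3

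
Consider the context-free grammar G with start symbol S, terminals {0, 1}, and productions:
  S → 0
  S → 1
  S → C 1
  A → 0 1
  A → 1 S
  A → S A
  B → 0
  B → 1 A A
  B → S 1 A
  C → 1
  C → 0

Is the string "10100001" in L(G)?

no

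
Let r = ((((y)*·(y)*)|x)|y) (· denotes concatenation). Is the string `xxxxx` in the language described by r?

no

Neither (((y)*·(y)*)|x) nor y matches xxxxx.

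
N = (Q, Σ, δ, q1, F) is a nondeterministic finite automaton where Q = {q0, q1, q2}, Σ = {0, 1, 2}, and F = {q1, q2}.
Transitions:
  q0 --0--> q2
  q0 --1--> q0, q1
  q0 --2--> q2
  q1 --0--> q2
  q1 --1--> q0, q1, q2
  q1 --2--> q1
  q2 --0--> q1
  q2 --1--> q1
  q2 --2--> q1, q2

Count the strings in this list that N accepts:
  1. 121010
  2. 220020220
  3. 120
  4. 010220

121010: accepted
220020220: accepted
120: accepted
010220: accepted

4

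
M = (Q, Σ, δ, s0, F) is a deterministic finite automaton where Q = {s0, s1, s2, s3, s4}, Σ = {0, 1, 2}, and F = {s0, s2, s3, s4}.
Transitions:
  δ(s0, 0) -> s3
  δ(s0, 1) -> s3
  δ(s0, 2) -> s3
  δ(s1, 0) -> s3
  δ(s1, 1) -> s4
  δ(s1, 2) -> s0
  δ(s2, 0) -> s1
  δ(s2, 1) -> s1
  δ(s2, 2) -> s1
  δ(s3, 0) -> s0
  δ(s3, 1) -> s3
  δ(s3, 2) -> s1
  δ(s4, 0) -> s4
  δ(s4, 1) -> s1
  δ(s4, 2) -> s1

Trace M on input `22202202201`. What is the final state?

s0 --2--> s3
s3 --2--> s1
s1 --2--> s0
s0 --0--> s3
s3 --2--> s1
s1 --2--> s0
s0 --0--> s3
s3 --2--> s1
s1 --2--> s0
s0 --0--> s3
s3 --1--> s3

s3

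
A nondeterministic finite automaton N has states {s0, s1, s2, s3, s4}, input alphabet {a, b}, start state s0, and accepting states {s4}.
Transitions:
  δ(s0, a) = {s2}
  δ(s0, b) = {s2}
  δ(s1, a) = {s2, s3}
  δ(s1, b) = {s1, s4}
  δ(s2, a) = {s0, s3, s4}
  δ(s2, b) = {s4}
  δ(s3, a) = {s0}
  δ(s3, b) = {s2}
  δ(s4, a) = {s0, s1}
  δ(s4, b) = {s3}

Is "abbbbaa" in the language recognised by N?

Start: {s0}
read a: {s2}
read b: {s4}
read b: {s3}
read b: {s2}
read b: {s4}
read a: {s0, s1}
read a: {s2, s3}
Reachable ∩ accepting = {} — empty.

rejected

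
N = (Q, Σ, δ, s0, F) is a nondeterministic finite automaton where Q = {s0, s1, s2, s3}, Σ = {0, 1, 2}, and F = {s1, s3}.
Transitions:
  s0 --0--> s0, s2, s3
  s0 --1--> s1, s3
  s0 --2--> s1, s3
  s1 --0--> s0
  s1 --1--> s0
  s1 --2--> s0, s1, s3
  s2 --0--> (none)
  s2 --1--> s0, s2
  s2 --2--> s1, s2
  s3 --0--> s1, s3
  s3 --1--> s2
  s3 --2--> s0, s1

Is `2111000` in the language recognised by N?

Start: {s0}
read 2: {s1, s3}
read 1: {s0, s2}
read 1: {s0, s1, s2, s3}
read 1: {s0, s1, s2, s3}
read 0: {s0, s1, s2, s3}
read 0: {s0, s1, s2, s3}
read 0: {s0, s1, s2, s3}
Reachable ∩ accepting = {s1, s3} — nonempty.

accepted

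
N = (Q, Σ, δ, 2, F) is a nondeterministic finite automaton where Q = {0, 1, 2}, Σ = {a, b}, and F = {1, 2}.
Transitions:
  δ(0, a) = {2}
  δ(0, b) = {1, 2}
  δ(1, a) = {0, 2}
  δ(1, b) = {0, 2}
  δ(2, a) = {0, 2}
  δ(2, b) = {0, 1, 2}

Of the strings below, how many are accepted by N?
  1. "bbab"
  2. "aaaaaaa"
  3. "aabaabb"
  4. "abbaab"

4

"bbab": accepted
"aaaaaaa": accepted
"aabaabb": accepted
"abbaab": accepted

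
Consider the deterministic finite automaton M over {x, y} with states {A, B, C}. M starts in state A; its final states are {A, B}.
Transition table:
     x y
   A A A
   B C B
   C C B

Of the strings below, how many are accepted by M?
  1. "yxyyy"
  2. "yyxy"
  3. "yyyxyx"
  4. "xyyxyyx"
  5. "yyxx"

"yxyyy": accepted
"yyxy": accepted
"yyyxyx": accepted
"xyyxyyx": accepted
"yyxx": accepted

5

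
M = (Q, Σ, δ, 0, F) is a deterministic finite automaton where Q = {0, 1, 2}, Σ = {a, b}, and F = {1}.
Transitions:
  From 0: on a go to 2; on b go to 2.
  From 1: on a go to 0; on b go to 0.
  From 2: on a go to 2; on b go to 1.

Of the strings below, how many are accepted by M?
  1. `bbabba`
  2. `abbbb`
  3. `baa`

`bbabba`: rejected
`abbbb`: accepted
`baa`: rejected

1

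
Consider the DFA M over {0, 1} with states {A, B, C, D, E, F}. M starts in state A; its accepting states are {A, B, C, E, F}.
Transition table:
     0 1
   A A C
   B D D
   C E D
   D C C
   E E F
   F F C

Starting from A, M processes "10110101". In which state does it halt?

C

A --1--> C
C --0--> E
E --1--> F
F --1--> C
C --0--> E
E --1--> F
F --0--> F
F --1--> C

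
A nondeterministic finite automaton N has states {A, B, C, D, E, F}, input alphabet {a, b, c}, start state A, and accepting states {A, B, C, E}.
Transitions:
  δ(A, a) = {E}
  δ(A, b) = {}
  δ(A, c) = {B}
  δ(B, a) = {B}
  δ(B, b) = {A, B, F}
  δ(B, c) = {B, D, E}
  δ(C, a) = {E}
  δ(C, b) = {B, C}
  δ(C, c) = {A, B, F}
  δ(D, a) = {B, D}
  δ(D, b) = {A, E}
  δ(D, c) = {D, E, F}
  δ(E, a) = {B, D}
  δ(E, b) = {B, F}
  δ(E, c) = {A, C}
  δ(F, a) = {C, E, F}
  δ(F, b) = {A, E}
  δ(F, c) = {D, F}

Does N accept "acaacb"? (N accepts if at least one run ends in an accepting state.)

Start: {A}
read a: {E}
read c: {A, C}
read a: {E}
read a: {B, D}
read c: {B, D, E, F}
read b: {A, B, E, F}
Reachable ∩ accepting = {A, B, E} — nonempty.

accepted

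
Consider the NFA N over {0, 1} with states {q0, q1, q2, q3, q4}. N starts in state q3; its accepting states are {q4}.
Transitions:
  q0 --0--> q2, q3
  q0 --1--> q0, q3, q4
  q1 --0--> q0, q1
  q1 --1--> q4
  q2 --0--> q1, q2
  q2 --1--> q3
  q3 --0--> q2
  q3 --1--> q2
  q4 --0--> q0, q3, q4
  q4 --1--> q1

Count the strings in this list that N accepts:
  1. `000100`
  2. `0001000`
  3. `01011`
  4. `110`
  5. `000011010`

3

`000100`: accepted
`0001000`: accepted
`01011`: rejected
`110`: rejected
`000011010`: accepted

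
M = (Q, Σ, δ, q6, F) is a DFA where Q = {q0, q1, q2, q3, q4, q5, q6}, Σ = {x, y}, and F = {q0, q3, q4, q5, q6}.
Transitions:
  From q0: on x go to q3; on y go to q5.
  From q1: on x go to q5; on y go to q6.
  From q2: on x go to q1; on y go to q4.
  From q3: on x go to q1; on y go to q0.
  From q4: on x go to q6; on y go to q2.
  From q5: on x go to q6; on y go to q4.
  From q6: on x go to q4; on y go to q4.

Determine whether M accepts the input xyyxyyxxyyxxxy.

q6 --x--> q4
q4 --y--> q2
q2 --y--> q4
q4 --x--> q6
q6 --y--> q4
q4 --y--> q2
q2 --x--> q1
q1 --x--> q5
q5 --y--> q4
q4 --y--> q2
q2 --x--> q1
q1 --x--> q5
q5 --x--> q6
q6 --y--> q4
End in state q4, which is an accepting state.

accepted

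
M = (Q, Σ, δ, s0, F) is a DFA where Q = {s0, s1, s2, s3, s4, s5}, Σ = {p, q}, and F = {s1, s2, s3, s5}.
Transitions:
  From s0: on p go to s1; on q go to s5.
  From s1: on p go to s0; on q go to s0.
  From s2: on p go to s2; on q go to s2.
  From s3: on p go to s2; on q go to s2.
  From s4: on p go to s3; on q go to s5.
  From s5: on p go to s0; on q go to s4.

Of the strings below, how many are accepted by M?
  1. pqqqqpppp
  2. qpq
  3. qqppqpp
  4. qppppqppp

4

pqqqqpppp: accepted
qpq: accepted
qqppqpp: accepted
qppppqppp: accepted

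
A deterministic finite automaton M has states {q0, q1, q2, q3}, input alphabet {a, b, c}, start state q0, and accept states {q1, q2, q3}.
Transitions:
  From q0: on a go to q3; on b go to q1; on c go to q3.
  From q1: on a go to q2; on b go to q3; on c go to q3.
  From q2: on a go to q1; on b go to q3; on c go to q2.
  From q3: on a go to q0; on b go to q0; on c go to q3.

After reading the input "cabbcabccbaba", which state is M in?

q0 --c--> q3
q3 --a--> q0
q0 --b--> q1
q1 --b--> q3
q3 --c--> q3
q3 --a--> q0
q0 --b--> q1
q1 --c--> q3
q3 --c--> q3
q3 --b--> q0
q0 --a--> q3
q3 --b--> q0
q0 --a--> q3

q3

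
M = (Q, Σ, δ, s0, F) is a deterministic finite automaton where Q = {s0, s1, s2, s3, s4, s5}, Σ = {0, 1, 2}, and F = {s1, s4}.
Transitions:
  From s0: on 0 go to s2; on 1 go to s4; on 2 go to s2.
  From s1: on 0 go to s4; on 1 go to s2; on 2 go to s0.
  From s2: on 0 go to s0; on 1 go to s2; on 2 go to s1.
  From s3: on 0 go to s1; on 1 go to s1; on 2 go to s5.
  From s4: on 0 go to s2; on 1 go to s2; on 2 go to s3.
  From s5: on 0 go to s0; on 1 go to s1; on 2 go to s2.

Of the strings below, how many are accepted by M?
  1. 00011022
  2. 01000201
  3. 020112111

2

00011022: accepted
01000201: accepted
020112111: rejected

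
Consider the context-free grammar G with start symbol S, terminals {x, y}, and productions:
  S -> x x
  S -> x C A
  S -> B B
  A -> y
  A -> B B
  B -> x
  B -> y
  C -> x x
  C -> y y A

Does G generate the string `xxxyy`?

S ⇒ xCA ⇒ xxxA ⇒ xxxBB ⇒ xxxyB ⇒ xxxyy

yes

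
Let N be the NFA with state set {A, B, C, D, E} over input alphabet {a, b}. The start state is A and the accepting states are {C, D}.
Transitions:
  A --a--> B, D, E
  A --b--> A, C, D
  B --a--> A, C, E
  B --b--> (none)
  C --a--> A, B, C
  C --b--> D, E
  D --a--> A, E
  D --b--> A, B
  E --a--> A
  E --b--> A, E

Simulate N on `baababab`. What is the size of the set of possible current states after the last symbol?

Start: {A}
read b: {A, C, D}
read a: {A, B, C, D, E}
read a: {A, B, C, D, E}
read b: {A, B, C, D, E}
read a: {A, B, C, D, E}
read b: {A, B, C, D, E}
read a: {A, B, C, D, E}
read b: {A, B, C, D, E}
Final reachable set {A, B, C, D, E} has 5 states.

5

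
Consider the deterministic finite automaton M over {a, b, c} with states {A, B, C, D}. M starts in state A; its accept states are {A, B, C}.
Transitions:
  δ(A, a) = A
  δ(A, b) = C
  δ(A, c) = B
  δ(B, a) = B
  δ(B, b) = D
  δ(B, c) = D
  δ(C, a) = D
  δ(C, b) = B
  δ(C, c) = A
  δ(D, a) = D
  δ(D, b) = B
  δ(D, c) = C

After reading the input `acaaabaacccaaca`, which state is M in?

D

A --a--> A
A --c--> B
B --a--> B
B --a--> B
B --a--> B
B --b--> D
D --a--> D
D --a--> D
D --c--> C
C --c--> A
A --c--> B
B --a--> B
B --a--> B
B --c--> D
D --a--> D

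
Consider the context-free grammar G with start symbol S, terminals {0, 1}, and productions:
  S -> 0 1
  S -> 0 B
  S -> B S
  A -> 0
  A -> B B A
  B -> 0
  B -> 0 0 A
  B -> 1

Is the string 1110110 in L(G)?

no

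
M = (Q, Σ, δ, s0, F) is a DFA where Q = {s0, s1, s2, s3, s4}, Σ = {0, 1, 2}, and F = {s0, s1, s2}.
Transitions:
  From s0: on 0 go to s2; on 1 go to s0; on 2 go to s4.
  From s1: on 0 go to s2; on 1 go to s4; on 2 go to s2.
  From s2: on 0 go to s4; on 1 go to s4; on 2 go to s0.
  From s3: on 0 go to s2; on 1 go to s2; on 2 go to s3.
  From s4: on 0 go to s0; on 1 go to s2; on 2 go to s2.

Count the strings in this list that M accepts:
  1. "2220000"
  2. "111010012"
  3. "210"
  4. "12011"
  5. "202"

"2220000": accepted
"111010012": accepted
"210": rejected
"12011": accepted
"202": rejected

3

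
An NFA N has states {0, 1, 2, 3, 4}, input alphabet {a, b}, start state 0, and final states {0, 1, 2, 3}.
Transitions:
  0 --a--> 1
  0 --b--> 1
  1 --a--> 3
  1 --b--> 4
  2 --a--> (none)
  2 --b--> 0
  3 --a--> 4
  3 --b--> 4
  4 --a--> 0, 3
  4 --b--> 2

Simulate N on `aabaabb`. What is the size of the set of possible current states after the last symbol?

2

Start: {0}
read a: {1}
read a: {3}
read b: {4}
read a: {0, 3}
read a: {1, 4}
read b: {2, 4}
read b: {0, 2}
Final reachable set {0, 2} has 2 states.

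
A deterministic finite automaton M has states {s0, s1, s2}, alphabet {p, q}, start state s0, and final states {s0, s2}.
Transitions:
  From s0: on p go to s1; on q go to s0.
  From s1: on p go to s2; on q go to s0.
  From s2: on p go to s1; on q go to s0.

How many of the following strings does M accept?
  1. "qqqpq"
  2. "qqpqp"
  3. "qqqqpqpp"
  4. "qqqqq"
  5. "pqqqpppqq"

"qqqpq": accepted
"qqpqp": rejected
"qqqqpqpp": accepted
"qqqqq": accepted
"pqqqpppqq": accepted

4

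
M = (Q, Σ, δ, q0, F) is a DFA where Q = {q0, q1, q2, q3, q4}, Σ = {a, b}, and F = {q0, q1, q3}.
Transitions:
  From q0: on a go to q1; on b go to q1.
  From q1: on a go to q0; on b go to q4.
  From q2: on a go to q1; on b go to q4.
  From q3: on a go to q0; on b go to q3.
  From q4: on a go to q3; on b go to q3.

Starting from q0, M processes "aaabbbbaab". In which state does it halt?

q4

q0 --a--> q1
q1 --a--> q0
q0 --a--> q1
q1 --b--> q4
q4 --b--> q3
q3 --b--> q3
q3 --b--> q3
q3 --a--> q0
q0 --a--> q1
q1 --b--> q4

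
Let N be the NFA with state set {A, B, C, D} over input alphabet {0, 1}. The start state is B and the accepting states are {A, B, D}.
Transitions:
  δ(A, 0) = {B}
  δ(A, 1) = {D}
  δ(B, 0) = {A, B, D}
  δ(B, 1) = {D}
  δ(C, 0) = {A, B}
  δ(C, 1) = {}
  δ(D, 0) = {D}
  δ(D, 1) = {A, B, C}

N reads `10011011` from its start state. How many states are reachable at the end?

Start: {B}
read 1: {D}
read 0: {D}
read 0: {D}
read 1: {A, B, C}
read 1: {D}
read 0: {D}
read 1: {A, B, C}
read 1: {D}
Final reachable set {D} has 1 state.

1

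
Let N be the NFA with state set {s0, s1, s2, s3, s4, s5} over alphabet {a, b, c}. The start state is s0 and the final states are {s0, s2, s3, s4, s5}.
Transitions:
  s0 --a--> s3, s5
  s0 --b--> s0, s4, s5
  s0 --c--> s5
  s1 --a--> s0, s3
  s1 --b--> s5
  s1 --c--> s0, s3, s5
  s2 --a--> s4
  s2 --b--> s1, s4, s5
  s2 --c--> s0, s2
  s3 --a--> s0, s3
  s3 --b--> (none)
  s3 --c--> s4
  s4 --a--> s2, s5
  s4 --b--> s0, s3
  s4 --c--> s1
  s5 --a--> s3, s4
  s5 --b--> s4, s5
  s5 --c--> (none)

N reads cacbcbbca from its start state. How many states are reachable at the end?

5

Start: {s0}
read c: {s5}
read a: {s3, s4}
read c: {s1, s4}
read b: {s0, s3, s5}
read c: {s4, s5}
read b: {s0, s3, s4, s5}
read b: {s0, s3, s4, s5}
read c: {s1, s4, s5}
read a: {s0, s2, s3, s4, s5}
Final reachable set {s0, s2, s3, s4, s5} has 5 states.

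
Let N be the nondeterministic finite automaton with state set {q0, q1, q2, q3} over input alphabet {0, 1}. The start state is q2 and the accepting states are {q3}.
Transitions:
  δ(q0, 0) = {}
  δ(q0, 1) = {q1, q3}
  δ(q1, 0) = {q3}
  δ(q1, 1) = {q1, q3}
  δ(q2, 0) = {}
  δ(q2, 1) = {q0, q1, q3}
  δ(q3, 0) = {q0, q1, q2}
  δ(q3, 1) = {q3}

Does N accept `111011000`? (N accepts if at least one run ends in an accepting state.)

accepted

Start: {q2}
read 1: {q0, q1, q3}
read 1: {q1, q3}
read 1: {q1, q3}
read 0: {q0, q1, q2, q3}
read 1: {q0, q1, q3}
read 1: {q1, q3}
read 0: {q0, q1, q2, q3}
read 0: {q0, q1, q2, q3}
read 0: {q0, q1, q2, q3}
Reachable ∩ accepting = {q3} — nonempty.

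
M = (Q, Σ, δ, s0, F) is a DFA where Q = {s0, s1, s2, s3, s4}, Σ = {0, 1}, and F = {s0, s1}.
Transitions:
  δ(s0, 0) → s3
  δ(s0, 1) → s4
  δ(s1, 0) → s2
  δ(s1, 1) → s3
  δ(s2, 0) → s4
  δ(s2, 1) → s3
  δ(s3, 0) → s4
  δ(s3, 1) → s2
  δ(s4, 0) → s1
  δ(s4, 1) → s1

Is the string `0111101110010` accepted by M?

rejected

s0 --0--> s3
s3 --1--> s2
s2 --1--> s3
s3 --1--> s2
s2 --1--> s3
s3 --0--> s4
s4 --1--> s1
s1 --1--> s3
s3 --1--> s2
s2 --0--> s4
s4 --0--> s1
s1 --1--> s3
s3 --0--> s4
End in state s4, which is not an accepting state.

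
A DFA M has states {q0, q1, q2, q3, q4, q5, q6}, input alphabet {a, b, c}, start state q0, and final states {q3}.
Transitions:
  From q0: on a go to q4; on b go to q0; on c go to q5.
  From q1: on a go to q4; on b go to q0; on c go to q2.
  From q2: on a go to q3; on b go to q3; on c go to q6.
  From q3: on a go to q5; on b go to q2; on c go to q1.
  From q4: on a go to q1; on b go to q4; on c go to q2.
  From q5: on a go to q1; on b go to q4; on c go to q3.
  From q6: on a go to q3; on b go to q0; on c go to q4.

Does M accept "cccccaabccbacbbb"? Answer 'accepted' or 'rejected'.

q0 --c--> q5
q5 --c--> q3
q3 --c--> q1
q1 --c--> q2
q2 --c--> q6
q6 --a--> q3
q3 --a--> q5
q5 --b--> q4
q4 --c--> q2
q2 --c--> q6
q6 --b--> q0
q0 --a--> q4
q4 --c--> q2
q2 --b--> q3
q3 --b--> q2
q2 --b--> q3
End in state q3, which is an accepting state.

accepted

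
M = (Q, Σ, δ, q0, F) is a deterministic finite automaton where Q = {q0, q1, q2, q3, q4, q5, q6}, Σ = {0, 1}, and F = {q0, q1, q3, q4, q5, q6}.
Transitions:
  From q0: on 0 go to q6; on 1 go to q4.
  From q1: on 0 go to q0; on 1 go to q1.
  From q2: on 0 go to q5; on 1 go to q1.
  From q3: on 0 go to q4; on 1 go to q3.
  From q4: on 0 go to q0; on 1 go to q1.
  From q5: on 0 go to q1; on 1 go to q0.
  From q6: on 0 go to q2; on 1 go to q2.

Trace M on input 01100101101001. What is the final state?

q0 --0--> q6
q6 --1--> q2
q2 --1--> q1
q1 --0--> q0
q0 --0--> q6
q6 --1--> q2
q2 --0--> q5
q5 --1--> q0
q0 --1--> q4
q4 --0--> q0
q0 --1--> q4
q4 --0--> q0
q0 --0--> q6
q6 --1--> q2

q2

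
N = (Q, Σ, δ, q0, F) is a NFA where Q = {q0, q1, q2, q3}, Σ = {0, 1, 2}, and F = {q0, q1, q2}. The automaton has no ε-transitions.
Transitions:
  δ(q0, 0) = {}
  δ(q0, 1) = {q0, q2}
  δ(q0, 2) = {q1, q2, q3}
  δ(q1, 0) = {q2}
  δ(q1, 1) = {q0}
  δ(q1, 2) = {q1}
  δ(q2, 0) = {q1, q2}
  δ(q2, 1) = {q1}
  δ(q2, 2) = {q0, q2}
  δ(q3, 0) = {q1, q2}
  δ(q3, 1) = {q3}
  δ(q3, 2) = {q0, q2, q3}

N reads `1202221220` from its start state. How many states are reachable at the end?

2

Start: {q0}
read 1: {q0, q2}
read 2: {q0, q1, q2, q3}
read 0: {q1, q2}
read 2: {q0, q1, q2}
read 2: {q0, q1, q2, q3}
read 2: {q0, q1, q2, q3}
read 1: {q0, q1, q2, q3}
read 2: {q0, q1, q2, q3}
read 2: {q0, q1, q2, q3}
read 0: {q1, q2}
Final reachable set {q1, q2} has 2 states.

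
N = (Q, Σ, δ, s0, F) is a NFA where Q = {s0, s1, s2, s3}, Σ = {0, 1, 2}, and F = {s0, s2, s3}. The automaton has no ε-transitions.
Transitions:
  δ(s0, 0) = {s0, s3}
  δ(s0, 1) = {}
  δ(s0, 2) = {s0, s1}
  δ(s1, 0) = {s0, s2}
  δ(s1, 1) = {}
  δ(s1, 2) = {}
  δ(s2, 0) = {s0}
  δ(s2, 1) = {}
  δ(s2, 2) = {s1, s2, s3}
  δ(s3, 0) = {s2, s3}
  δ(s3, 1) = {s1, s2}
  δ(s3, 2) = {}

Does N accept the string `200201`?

accepted

Start: {s0}
read 2: {s0, s1}
read 0: {s0, s2, s3}
read 0: {s0, s2, s3}
read 2: {s0, s1, s2, s3}
read 0: {s0, s2, s3}
read 1: {s1, s2}
Reachable ∩ accepting = {s2} — nonempty.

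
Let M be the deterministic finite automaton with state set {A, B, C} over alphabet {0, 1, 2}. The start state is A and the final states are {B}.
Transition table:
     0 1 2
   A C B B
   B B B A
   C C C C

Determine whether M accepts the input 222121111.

A --2--> B
B --2--> A
A --2--> B
B --1--> B
B --2--> A
A --1--> B
B --1--> B
B --1--> B
B --1--> B
End in state B, which is an accepting state.

accepted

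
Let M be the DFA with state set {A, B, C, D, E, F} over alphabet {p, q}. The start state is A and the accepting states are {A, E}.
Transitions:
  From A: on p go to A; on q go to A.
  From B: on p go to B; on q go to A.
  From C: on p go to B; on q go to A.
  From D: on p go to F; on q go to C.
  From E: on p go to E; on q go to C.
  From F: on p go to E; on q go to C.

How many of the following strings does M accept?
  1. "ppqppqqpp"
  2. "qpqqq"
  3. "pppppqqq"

3

"ppqppqqpp": accepted
"qpqqq": accepted
"pppppqqq": accepted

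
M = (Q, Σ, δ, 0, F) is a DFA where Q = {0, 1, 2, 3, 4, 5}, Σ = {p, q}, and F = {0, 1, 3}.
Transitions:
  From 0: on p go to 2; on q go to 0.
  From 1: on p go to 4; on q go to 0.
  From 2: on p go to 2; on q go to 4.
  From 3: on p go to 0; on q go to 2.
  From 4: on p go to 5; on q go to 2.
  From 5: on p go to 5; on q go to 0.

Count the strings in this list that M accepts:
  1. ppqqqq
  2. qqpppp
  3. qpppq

ppqqqq: rejected
qqpppp: rejected
qpppq: rejected

0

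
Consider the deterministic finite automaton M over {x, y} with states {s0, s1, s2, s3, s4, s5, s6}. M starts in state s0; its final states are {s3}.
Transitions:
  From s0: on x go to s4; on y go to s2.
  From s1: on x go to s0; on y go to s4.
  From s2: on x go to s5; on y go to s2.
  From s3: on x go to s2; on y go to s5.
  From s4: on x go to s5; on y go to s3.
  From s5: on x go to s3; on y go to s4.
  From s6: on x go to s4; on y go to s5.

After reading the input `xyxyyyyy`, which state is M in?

s2

s0 --x--> s4
s4 --y--> s3
s3 --x--> s2
s2 --y--> s2
s2 --y--> s2
s2 --y--> s2
s2 --y--> s2
s2 --y--> s2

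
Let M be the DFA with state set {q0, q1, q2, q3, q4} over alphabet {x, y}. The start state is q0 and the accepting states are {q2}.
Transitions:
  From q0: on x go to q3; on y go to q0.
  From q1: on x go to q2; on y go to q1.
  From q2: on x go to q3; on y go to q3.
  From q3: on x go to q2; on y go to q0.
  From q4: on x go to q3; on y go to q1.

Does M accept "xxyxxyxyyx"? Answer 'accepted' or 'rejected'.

q0 --x--> q3
q3 --x--> q2
q2 --y--> q3
q3 --x--> q2
q2 --x--> q3
q3 --y--> q0
q0 --x--> q3
q3 --y--> q0
q0 --y--> q0
q0 --x--> q3
End in state q3, which is not an accepting state.

rejected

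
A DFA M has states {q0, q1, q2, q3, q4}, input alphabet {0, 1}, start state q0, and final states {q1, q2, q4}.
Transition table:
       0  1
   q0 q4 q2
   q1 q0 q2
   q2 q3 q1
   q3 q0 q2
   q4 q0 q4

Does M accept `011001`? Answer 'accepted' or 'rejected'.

accepted

q0 --0--> q4
q4 --1--> q4
q4 --1--> q4
q4 --0--> q0
q0 --0--> q4
q4 --1--> q4
End in state q4, which is an accepting state.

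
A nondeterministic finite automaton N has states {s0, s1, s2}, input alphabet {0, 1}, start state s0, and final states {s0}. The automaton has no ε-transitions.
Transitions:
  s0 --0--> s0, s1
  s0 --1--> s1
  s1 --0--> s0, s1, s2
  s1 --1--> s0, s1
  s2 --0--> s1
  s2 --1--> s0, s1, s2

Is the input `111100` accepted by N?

accepted

Start: {s0}
read 1: {s1}
read 1: {s0, s1}
read 1: {s0, s1}
read 1: {s0, s1}
read 0: {s0, s1, s2}
read 0: {s0, s1, s2}
Reachable ∩ accepting = {s0} — nonempty.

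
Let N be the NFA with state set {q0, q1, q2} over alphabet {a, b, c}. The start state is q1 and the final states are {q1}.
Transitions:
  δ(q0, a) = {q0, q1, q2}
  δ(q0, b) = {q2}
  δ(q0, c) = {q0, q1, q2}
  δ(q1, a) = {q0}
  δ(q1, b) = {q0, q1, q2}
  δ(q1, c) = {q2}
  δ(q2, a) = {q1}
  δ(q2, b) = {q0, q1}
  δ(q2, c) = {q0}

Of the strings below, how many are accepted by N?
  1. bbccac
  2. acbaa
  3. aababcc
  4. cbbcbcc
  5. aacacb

bbccac: accepted
acbaa: accepted
aababcc: accepted
cbbcbcc: accepted
aacacb: accepted

5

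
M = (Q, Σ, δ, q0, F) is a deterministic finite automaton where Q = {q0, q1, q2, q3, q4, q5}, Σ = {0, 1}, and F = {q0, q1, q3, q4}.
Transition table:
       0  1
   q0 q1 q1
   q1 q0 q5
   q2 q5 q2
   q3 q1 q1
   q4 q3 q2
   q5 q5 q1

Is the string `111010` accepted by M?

q0 --1--> q1
q1 --1--> q5
q5 --1--> q1
q1 --0--> q0
q0 --1--> q1
q1 --0--> q0
End in state q0, which is an accepting state.

accepted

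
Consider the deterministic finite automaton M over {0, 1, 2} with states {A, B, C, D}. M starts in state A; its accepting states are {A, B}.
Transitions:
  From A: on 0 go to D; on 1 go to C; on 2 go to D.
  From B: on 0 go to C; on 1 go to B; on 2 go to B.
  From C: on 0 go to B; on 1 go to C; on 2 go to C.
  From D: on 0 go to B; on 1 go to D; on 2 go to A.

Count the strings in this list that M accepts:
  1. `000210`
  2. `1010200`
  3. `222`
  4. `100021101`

`000210`: accepted
`1010200`: rejected
`222`: rejected
`100021101`: rejected

1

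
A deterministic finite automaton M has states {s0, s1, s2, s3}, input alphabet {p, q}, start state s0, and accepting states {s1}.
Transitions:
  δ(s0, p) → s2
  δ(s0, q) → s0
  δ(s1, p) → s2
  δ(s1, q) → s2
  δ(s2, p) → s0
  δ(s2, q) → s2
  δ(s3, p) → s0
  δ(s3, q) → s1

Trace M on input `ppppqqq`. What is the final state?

s0 --p--> s2
s2 --p--> s0
s0 --p--> s2
s2 --p--> s0
s0 --q--> s0
s0 --q--> s0
s0 --q--> s0

s0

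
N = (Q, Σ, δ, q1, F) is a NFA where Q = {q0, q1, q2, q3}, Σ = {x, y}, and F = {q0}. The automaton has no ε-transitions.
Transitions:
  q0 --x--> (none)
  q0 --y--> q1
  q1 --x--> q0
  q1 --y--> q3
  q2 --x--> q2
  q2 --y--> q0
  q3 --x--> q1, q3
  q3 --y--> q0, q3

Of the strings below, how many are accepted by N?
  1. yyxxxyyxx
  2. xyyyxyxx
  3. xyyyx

2

yyxxxyyxx: accepted
xyyyxyxx: accepted
xyyyx: rejected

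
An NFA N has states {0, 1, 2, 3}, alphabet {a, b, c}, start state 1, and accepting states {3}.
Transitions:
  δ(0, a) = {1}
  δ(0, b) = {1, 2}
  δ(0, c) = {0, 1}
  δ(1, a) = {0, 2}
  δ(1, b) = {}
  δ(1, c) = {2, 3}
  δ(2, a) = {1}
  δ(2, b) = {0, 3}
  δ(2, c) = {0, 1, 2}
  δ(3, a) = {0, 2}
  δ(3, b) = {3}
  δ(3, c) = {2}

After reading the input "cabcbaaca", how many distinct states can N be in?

3

Start: {1}
read c: {2, 3}
read a: {0, 1, 2}
read b: {0, 1, 2, 3}
read c: {0, 1, 2, 3}
read b: {0, 1, 2, 3}
read a: {0, 1, 2}
read a: {0, 1, 2}
read c: {0, 1, 2, 3}
read a: {0, 1, 2}
Final reachable set {0, 1, 2} has 3 states.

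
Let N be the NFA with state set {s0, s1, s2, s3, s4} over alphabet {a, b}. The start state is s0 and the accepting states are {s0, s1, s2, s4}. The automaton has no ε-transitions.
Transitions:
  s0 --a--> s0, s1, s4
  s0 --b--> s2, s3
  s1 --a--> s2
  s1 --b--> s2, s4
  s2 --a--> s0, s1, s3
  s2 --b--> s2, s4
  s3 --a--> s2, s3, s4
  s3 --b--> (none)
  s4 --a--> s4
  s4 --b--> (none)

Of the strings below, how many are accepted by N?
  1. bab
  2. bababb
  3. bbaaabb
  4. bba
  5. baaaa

bab: accepted
bababb: accepted
bbaaabb: accepted
bba: accepted
baaaa: accepted

5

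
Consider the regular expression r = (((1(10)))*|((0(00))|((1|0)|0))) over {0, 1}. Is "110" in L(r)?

The left alternative ((1(10)))* matches 110.

yes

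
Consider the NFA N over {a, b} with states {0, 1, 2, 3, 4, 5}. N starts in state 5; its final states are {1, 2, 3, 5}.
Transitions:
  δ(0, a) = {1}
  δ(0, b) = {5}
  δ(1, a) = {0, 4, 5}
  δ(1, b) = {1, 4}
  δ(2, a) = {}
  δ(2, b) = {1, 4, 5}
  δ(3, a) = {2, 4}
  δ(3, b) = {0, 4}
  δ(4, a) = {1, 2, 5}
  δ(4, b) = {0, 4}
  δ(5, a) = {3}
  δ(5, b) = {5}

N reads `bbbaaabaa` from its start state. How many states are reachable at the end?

Start: {5}
read b: {5}
read b: {5}
read b: {5}
read a: {3}
read a: {2, 4}
read a: {1, 2, 5}
read b: {1, 4, 5}
read a: {0, 1, 2, 3, 4, 5}
read a: {0, 1, 2, 3, 4, 5}
Final reachable set {0, 1, 2, 3, 4, 5} has 6 states.

6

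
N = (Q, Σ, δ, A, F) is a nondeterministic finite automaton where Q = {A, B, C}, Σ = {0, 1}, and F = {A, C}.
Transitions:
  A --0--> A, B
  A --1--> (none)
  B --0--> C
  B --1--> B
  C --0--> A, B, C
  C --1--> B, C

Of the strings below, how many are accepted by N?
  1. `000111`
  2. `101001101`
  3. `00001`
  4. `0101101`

3

`000111`: accepted
`101001101`: rejected
`00001`: accepted
`0101101`: accepted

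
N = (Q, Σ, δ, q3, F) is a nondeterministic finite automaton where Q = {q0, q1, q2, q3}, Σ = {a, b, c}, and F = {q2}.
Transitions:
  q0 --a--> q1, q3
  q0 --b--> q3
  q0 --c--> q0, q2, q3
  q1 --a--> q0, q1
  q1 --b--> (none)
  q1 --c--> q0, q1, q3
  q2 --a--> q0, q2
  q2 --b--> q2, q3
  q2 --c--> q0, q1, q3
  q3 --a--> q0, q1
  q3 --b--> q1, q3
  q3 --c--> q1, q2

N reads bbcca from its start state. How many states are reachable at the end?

4

Start: {q3}
read b: {q1, q3}
read b: {q1, q3}
read c: {q0, q1, q2, q3}
read c: {q0, q1, q2, q3}
read a: {q0, q1, q2, q3}
Final reachable set {q0, q1, q2, q3} has 4 states.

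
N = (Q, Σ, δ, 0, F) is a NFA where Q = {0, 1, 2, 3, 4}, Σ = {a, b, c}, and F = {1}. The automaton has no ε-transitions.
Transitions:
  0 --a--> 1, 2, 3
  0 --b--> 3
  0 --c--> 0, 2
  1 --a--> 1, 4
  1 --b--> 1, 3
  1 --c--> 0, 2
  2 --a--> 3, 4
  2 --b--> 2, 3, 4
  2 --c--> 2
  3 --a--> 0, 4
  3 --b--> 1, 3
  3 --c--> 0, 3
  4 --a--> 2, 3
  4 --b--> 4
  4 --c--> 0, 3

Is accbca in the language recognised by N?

Start: {0}
read a: {1, 2, 3}
read c: {0, 2, 3}
read c: {0, 2, 3}
read b: {1, 2, 3, 4}
read c: {0, 2, 3}
read a: {0, 1, 2, 3, 4}
Reachable ∩ accepting = {1} — nonempty.

accepted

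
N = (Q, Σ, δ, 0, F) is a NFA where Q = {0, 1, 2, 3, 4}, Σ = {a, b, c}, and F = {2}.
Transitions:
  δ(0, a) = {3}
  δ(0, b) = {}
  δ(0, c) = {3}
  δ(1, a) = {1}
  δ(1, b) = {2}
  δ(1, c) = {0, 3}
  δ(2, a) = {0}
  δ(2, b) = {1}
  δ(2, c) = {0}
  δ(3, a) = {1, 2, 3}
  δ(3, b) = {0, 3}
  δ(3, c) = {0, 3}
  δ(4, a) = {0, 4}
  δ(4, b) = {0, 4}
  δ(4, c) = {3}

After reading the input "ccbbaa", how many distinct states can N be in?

Start: {0}
read c: {3}
read c: {0, 3}
read b: {0, 3}
read b: {0, 3}
read a: {1, 2, 3}
read a: {0, 1, 2, 3}
Final reachable set {0, 1, 2, 3} has 4 states.

4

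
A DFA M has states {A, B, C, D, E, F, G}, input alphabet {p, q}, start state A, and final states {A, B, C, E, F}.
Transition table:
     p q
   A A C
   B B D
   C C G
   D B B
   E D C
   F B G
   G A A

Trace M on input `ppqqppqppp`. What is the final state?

A --p--> A
A --p--> A
A --q--> C
C --q--> G
G --p--> A
A --p--> A
A --q--> C
C --p--> C
C --p--> C
C --p--> C

C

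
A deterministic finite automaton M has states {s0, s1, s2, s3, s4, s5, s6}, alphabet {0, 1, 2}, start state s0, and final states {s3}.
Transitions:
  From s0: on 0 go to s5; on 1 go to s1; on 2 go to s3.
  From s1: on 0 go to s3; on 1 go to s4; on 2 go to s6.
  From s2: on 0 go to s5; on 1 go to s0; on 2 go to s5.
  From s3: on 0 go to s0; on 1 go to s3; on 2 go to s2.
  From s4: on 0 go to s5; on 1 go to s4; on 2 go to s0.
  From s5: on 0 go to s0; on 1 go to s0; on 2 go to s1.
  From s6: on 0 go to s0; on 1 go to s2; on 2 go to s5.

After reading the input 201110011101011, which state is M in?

s1

s0 --2--> s3
s3 --0--> s0
s0 --1--> s1
s1 --1--> s4
s4 --1--> s4
s4 --0--> s5
s5 --0--> s0
s0 --1--> s1
s1 --1--> s4
s4 --1--> s4
s4 --0--> s5
s5 --1--> s0
s0 --0--> s5
s5 --1--> s0
s0 --1--> s1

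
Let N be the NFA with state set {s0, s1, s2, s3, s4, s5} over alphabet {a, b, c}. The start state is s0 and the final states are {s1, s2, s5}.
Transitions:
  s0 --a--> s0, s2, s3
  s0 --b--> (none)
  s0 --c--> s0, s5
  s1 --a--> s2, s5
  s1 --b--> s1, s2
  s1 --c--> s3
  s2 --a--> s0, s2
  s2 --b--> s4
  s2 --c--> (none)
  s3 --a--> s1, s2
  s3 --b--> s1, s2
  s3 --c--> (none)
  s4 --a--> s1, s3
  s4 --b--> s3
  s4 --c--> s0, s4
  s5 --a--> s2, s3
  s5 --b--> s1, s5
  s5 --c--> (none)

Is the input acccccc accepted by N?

Start: {s0}
read a: {s0, s2, s3}
read c: {s0, s5}
read c: {s0, s5}
read c: {s0, s5}
read c: {s0, s5}
read c: {s0, s5}
read c: {s0, s5}
Reachable ∩ accepting = {s5} — nonempty.

accepted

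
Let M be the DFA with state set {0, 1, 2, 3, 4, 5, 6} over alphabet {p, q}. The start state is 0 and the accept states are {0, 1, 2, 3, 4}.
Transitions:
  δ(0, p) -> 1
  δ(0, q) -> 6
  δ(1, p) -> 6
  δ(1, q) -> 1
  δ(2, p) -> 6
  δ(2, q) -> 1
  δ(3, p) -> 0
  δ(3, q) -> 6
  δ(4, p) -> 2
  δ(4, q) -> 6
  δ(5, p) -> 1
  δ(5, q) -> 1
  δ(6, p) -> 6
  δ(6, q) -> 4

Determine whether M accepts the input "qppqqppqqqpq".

0 --q--> 6
6 --p--> 6
6 --p--> 6
6 --q--> 4
4 --q--> 6
6 --p--> 6
6 --p--> 6
6 --q--> 4
4 --q--> 6
6 --q--> 4
4 --p--> 2
2 --q--> 1
End in state 1, which is an accepting state.

accepted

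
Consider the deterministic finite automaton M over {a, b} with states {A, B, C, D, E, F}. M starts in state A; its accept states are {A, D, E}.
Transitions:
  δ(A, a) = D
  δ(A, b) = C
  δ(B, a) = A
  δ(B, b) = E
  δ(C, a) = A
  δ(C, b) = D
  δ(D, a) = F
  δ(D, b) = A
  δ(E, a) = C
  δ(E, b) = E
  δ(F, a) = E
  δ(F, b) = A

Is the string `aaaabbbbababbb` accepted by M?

A --a--> D
D --a--> F
F --a--> E
E --a--> C
C --b--> D
D --b--> A
A --b--> C
C --b--> D
D --a--> F
F --b--> A
A --a--> D
D --b--> A
A --b--> C
C --b--> D
End in state D, which is an accepting state.

accepted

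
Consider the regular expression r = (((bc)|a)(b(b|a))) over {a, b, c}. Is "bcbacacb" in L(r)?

no

No split of bcbacacb into u·v has ((bc)|a) matching u and (b(b|a)) matching v.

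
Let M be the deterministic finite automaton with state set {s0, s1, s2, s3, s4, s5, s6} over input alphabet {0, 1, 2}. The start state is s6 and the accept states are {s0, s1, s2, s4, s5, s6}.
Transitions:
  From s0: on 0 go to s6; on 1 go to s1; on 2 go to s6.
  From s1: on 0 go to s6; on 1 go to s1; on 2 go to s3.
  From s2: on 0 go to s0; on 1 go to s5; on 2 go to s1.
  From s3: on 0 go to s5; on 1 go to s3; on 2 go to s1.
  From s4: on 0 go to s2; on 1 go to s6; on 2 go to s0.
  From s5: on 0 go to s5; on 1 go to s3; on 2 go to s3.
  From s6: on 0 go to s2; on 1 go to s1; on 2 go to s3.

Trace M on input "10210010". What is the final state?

s5

s6 --1--> s1
s1 --0--> s6
s6 --2--> s3
s3 --1--> s3
s3 --0--> s5
s5 --0--> s5
s5 --1--> s3
s3 --0--> s5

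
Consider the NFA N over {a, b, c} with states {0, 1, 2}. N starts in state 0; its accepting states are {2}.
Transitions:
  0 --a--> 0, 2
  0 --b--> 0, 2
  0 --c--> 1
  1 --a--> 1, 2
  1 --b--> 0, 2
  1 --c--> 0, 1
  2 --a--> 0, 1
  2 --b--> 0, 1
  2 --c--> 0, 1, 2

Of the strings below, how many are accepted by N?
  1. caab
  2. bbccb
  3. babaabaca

caab: accepted
bbccb: accepted
babaabaca: accepted

3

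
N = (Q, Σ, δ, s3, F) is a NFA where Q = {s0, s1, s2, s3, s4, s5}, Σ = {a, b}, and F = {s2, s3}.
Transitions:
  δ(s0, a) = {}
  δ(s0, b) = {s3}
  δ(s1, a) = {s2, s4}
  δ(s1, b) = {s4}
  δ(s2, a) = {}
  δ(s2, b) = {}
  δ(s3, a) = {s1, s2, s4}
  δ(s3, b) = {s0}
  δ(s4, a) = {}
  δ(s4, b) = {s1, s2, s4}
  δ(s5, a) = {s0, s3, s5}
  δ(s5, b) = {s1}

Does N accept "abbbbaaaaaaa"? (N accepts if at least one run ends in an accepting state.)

rejected

Start: {s3}
read a: {s1, s2, s4}
read b: {s1, s2, s4}
read b: {s1, s2, s4}
read b: {s1, s2, s4}
read b: {s1, s2, s4}
read a: {s2, s4}
read a: {}
The reachable set is empty and stays empty for the remaining 5 symbols.
Reachable ∩ accepting = {} — empty.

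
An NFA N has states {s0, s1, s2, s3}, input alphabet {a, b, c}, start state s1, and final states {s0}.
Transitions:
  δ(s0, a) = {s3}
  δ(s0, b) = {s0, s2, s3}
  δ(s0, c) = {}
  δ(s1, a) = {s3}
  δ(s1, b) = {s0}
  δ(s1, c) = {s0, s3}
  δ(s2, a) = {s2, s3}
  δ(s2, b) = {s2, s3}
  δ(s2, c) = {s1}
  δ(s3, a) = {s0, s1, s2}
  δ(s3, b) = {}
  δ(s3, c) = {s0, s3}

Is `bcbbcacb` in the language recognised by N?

Start: {s1}
read b: {s0}
read c: {}
The reachable set is empty and stays empty for the remaining 6 symbols.
Reachable ∩ accepting = {} — empty.

rejected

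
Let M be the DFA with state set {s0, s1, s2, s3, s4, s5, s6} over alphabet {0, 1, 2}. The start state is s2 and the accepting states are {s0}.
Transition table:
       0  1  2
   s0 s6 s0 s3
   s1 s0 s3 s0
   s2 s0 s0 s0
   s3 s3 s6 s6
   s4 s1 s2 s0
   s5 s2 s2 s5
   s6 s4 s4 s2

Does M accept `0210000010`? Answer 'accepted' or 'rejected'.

accepted

s2 --0--> s0
s0 --2--> s3
s3 --1--> s6
s6 --0--> s4
s4 --0--> s1
s1 --0--> s0
s0 --0--> s6
s6 --0--> s4
s4 --1--> s2
s2 --0--> s0
End in state s0, which is an accepting state.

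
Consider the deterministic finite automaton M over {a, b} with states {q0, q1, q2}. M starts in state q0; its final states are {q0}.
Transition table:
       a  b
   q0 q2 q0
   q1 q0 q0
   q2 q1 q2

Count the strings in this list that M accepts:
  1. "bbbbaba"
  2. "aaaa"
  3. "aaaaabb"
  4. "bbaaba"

1

"bbbbaba": rejected
"aaaa": rejected
"aaaaabb": accepted
"bbaaba": rejected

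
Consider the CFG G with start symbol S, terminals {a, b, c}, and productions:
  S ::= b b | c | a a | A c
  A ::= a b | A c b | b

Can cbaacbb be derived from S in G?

no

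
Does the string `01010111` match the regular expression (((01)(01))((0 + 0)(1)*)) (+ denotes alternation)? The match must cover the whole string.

yes

Split as 0101·0111: ((01)(01)) matches 0101 and ((0+0)(1)*) matches 0111.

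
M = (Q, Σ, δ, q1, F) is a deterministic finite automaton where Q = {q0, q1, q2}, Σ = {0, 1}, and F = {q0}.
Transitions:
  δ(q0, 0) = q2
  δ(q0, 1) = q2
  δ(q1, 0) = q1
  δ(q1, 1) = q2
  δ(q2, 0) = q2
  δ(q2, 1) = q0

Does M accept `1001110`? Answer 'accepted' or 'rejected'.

rejected

q1 --1--> q2
q2 --0--> q2
q2 --0--> q2
q2 --1--> q0
q0 --1--> q2
q2 --1--> q0
q0 --0--> q2
End in state q2, which is not an accepting state.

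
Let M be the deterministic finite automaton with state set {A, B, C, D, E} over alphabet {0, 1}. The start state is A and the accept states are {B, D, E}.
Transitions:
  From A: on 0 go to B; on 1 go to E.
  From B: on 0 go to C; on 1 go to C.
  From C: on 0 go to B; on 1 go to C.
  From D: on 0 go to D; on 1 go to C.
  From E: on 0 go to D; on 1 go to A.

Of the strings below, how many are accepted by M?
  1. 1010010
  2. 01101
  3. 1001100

1010010: accepted
01101: rejected
1001100: rejected

1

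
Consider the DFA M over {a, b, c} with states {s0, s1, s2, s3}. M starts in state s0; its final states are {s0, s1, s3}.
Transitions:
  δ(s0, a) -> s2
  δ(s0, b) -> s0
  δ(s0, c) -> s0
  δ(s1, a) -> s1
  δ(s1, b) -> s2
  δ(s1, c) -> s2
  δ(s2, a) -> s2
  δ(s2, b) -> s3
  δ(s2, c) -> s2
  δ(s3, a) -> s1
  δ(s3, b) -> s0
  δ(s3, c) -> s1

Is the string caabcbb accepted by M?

s0 --c--> s0
s0 --a--> s2
s2 --a--> s2
s2 --b--> s3
s3 --c--> s1
s1 --b--> s2
s2 --b--> s3
End in state s3, which is an accepting state.

accepted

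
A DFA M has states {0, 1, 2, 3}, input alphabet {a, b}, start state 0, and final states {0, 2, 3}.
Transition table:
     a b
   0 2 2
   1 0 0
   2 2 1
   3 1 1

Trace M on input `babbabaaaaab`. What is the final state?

0 --b--> 2
2 --a--> 2
2 --b--> 1
1 --b--> 0
0 --a--> 2
2 --b--> 1
1 --a--> 0
0 --a--> 2
2 --a--> 2
2 --a--> 2
2 --a--> 2
2 --b--> 1

1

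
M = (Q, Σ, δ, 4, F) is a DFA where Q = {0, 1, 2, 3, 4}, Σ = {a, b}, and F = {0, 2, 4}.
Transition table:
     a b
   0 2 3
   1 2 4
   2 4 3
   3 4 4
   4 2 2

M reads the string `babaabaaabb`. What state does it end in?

3

4 --b--> 2
2 --a--> 4
4 --b--> 2
2 --a--> 4
4 --a--> 2
2 --b--> 3
3 --a--> 4
4 --a--> 2
2 --a--> 4
4 --b--> 2
2 --b--> 3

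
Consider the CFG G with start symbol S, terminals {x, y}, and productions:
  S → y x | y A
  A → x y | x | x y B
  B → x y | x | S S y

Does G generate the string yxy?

S ⇒ yA ⇒ yxy

yes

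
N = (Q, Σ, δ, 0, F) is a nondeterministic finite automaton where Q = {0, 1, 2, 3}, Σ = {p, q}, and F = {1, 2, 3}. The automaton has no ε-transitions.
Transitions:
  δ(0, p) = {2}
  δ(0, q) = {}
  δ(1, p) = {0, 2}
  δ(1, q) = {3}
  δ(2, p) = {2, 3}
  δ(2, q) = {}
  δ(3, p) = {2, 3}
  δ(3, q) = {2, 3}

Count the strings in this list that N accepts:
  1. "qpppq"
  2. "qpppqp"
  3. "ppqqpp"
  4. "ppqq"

2

"qpppq": rejected
"qpppqp": rejected
"ppqqpp": accepted
"ppqq": accepted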